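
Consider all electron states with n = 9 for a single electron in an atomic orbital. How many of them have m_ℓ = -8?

2

The n = 9 shell has ℓ = 0 through 8; check each.
Per ℓ-value: ℓ=8 → 1.
Orbitals: 1. Each orbital carries two spin states, so 1 × 2 = 2 states.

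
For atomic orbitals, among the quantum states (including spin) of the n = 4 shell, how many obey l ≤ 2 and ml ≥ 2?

The n = 4 shell has l = 0 through 3; check each.
The (l, ml) pairs meeting l ≤ 2 and ml ≥ 2 give: l=2 → 1.
Orbitals: 1. Each orbital carries two spin states, so 1 × 2 = 2 states.

2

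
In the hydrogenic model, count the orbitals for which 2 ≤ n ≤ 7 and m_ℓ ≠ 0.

Per-shell orbital counts meeting the constraint:
n=2 → 2; n=3 → 6; n=4 → 12; n=5 → 20; n=6 → 30; n=7 → 42.
Total orbitals: 2 + 6 + 12 + 20 + 30 + 42 = 112.

112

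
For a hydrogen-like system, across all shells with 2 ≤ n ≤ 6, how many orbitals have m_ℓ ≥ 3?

10

Count contributing orbitals for each principal shell:
n=4 → 1; n=5 → 3; n=6 → 6.
Total orbitals: 1 + 3 + 6 = 10.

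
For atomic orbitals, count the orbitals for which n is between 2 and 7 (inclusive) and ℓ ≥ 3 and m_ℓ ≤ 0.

Treat each shell separately and count matching orbitals:
n=4 → 4; n=5 → 9; n=6 → 15; n=7 → 22.
Total orbitals: 4 + 9 + 15 + 22 = 50.

50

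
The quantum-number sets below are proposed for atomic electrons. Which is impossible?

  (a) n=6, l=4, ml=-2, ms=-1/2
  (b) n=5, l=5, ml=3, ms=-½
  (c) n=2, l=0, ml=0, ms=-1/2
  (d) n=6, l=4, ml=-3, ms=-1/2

(b)

(b) has l = 5 ≥ n = 5, violating 0 ≤ l ≤ n−1.
The remaining sets (a), (c), (d) satisfy all four rules.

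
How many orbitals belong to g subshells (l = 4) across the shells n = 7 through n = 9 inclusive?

A g subshell (l = 4) exists for every n ≥ 5, so shells n = 7, 8, 9 each contribute one — 3 subshells.
Since each g subshell has 2·4+1 = 9 orbitals, the total is 3 × 9 = 27.

27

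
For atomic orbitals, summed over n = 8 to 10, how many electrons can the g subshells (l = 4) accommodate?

54

A g subshell (l = 4) exists for every n ≥ 5, so shells n = 8, 9, 10 each contribute one — 3 subshells.
Since each g subshell holds 2(2·4+1) = 18 electrons, the total is 3 × 18 = 54.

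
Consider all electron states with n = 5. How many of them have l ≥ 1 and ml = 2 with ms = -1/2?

The (l, ml) pairs meeting l ≥ 1 and ml = 2 give: l=2 → 1; l=3 → 1; l=4 → 1.
Orbitals: 1 + 1 + 1 = 3. With ms fixed to a single value there is one state per orbital, giving 3 states.

3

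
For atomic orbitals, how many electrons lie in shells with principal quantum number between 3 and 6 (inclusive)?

Shell n has n² orbitals: 3²=9 + 4²=16 + 5²=25 + 6²=36 = 86 orbitals.
Two spin states per orbital: 2 × 86 = 172 electrons.

172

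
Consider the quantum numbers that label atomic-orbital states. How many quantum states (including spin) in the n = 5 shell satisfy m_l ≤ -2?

With n = 5 the allowed l are 0, 1, …, 4.
The (l, m_l) pairs meeting m_l ≤ -2 give: l=2 → 1; l=3 → 2; l=4 → 3.
Orbitals: 1 + 2 + 3 = 6. Each orbital carries two spin states, so 6 × 2 = 12 states.

12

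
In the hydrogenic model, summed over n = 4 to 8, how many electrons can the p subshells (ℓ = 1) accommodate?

A p subshell (ℓ = 1) exists for every n ≥ 2, so shells n = 4, 5, 6, 7, 8 each contribute one — 5 subshells.
Since each p subshell holds 2(2·1+1) = 6 electrons, the total is 5 × 6 = 30.

30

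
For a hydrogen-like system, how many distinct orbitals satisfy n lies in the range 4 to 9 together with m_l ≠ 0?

Work shell by shell — for each n, count the (l, m_l) pairs that satisfy m_l ≠ 0:
n=4 → 12; n=5 → 20; n=6 → 30; n=7 → 42; n=8 → 56; n=9 → 72.
Total orbitals: 12 + 20 + 30 + 42 + 56 + 72 = 232.

232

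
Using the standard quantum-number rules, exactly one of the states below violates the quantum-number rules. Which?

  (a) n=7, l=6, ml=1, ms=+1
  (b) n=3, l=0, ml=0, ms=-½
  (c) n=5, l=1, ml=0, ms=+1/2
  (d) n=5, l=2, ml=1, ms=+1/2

(a)

(a) has ms = +1, but an electron's spin must be ±1/2.
The remaining sets (b), (c), (d) satisfy all four rules.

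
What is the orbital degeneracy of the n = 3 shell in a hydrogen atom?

The n = 3 shell contains n² = 3² = 9 orbitals.

9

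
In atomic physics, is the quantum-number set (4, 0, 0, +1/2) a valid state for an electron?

Valid

n = 4 is a positive integer. l = 0 satisfies 0 ≤ l ≤ n−1 = 3. m_l = 0 lies in the range −l … +l (here 0). m_s = +1/2 is one of ±1/2.
All four constraints are satisfied.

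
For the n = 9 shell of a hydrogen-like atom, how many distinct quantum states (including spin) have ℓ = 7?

With n = 9 the allowed ℓ are 0, 1, …, 8.
Contributions: ℓ=7 → 15.
Orbitals: 15. Each orbital carries two spin states, so 15 × 2 = 30 states.

30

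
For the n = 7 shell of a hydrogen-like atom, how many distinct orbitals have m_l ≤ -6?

The n = 7 shell has l = 0 through 6; check each.
Contributions: l=6 → 1.
Total orbitals: 1.

1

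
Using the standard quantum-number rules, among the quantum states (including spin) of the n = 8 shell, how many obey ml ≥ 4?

20

Go through l = 0, …, 7 (the values permitted for n = 8).
Orbitals with ml ≥ 4, by l: l=4 → 1; l=5 → 2; l=6 → 3; l=7 → 4.
Orbitals: 1 + 2 + 3 + 4 = 10. Each orbital carries two spin states, so 10 × 2 = 20 states.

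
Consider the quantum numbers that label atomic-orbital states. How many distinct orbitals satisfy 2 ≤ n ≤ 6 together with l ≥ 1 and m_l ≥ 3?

For each n in the range, tally the orbitals obeying l ≥ 1 and m_l ≥ 3:
n=4 → 1; n=5 → 3; n=6 → 6.
Total orbitals: 1 + 3 + 6 = 10.

10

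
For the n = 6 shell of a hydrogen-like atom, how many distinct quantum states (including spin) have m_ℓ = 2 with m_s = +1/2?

4

With n = 6 the allowed ℓ are 0, 1, …, 5.
Contributions: ℓ=2 → 1; ℓ=3 → 1; ℓ=4 → 1; ℓ=5 → 1.
Orbitals: 1 + 1 + 1 + 1 = 4. With m_s fixed to a single value there is one state per orbital, giving 4 states.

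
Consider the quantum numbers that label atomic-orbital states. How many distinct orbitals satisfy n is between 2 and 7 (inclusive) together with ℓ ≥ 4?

Work shell by shell — for each n, count the (ℓ, m_ℓ) pairs that satisfy ℓ ≥ 4:
n=5 → 9; n=6 → 20; n=7 → 33.
Total orbitals: 9 + 20 + 33 = 62.

62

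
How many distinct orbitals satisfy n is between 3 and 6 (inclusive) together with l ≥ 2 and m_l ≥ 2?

20

Treat each shell separately and count matching orbitals:
n=3 → 1; n=4 → 3; n=5 → 6; n=6 → 10.
Total orbitals: 1 + 3 + 6 + 10 = 20.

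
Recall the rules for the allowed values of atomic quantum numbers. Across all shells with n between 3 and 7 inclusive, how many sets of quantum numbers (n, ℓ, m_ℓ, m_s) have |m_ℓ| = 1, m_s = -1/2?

40

Treat each shell separately and count matching orbitals:
n=3 → 4; n=4 → 6; n=5 → 8; n=6 → 10; n=7 → 12.
Orbitals: 4 + 6 + 8 + 10 + 12 = 40. With m_s fixed to -1/2 there is one state per orbital, so 40 states.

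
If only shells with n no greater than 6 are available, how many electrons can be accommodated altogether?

Total orbitals = 1² + 2² + 3² + 4² + 5² + 6² = 91. Doubling for spin gives 182 electrons.

182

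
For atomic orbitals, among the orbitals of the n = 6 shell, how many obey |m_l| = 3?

With n = 6 the allowed l are 0, 1, …, 5.
Per l-value: l=3 → 2; l=4 → 2; l=5 → 2.
Total orbitals: 2 + 2 + 2 = 6.

6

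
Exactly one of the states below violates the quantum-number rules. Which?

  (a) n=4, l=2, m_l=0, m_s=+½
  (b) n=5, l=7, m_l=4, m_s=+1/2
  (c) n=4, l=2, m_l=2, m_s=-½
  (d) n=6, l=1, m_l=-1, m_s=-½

(b)

(b) has l = 7 ≥ n = 5, violating 0 ≤ l ≤ n−1.
The remaining sets (a), (c), (d) satisfy all four rules.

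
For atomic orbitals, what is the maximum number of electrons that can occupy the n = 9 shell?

162

A shell holds 2n² electrons: 2 × 9² = 2 × 81 = 162.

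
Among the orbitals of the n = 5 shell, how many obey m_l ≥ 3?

Orbitals with m_l ≥ 3, by l: l=3 → 1; l=4 → 2.
Total orbitals: 1 + 2 = 3.

3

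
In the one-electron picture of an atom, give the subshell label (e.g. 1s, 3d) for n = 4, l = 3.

l = 3 corresponds to the letter 'f', so the subshell is 4f.

4f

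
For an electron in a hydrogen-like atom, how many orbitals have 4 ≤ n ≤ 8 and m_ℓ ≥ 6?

Per-shell orbital counts meeting the constraint:
n=7 → 1; n=8 → 3.
Total orbitals: 1 + 3 = 4.

4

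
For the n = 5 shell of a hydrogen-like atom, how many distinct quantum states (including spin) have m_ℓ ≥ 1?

20

The n = 5 shell has ℓ = 0 through 4; check each.
Per ℓ-value: ℓ=1 → 1; ℓ=2 → 2; ℓ=3 → 3; ℓ=4 → 4.
Orbitals: 1 + 2 + 3 + 4 = 10. Each orbital carries two spin states, so 10 × 2 = 20 states.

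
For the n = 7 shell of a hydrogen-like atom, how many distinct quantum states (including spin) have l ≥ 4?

66

The n = 7 shell has l = 0 through 6; check each.
Contributions: l=4 → 9; l=5 → 11; l=6 → 13.
Orbitals: 9 + 11 + 13 = 33. Each orbital carries two spin states, so 33 × 2 = 66 states.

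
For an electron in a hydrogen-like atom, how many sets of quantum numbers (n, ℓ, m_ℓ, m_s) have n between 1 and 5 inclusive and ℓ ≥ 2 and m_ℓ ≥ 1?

Per-shell orbital counts meeting the constraint:
n=3 → 2; n=4 → 5; n=5 → 9.
Orbitals: 2 + 5 + 9 = 16. Including both spin states (m_s = ±1/2) gives 2 × 16 = 32 states.

32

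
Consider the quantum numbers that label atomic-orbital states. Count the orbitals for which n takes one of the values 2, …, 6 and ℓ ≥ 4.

29

Count contributing orbitals for each principal shell:
n=5 → 9; n=6 → 20.
Total orbitals: 9 + 20 = 29.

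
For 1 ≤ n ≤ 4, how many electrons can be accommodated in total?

Total orbitals = 1² + 2² + 3² + 4² = 30. Doubling for spin gives 60 electrons.

60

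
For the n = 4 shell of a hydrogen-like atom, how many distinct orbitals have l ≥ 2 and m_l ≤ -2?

3

Contributions: l=2 → 1; l=3 → 2.
Total orbitals: 1 + 2 = 3.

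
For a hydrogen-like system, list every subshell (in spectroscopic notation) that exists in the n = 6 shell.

6s, 6p, 6d, 6f, 6g, 6h

For n = 6, l runs from 0 to 5. In spectroscopic notation l = 0,1,2,… ↔ s,p,d,f,g,h,i, so the subshells are 6s, 6p, 6d, 6f, 6g, 6h.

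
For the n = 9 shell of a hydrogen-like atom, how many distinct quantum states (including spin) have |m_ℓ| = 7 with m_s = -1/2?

4

With n = 9 the allowed ℓ are 0, 1, …, 8.
Orbitals with |m_ℓ| = 7, by ℓ: ℓ=7 → 2; ℓ=8 → 2.
Orbitals: 2 + 2 = 4. With m_s fixed to a single value there is one state per orbital, giving 4 states.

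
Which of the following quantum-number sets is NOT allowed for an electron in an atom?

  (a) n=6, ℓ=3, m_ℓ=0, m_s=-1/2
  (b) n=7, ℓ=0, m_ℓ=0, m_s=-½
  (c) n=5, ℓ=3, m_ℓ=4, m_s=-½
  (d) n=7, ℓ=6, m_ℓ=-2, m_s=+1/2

(c) has |m_ℓ| = 4 > ℓ = 3, violating −ℓ ≤ m_ℓ ≤ ℓ.
The remaining sets (a), (b), (d) satisfy all four rules.

(c)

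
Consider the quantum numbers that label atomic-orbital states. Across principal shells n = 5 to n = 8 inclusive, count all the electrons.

348

Shell n has n² orbitals: 5²=25 + 6²=36 + 7²=49 + 8²=64 = 174 orbitals.
Two spin states per orbital: 2 × 174 = 348 electrons.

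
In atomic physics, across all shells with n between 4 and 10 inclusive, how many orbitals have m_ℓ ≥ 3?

Go shell by shell, enumerating (ℓ, m_ℓ) with m_ℓ ≥ 3:
n=4 → 1; n=5 → 3; n=6 → 6; n=7 → 10; n=8 → 15; n=9 → 21; n=10 → 28.
Total orbitals: 1 + 3 + 6 + 10 + 15 + 21 + 28 = 84.

84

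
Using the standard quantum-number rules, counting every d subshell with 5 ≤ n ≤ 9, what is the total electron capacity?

A d subshell (ℓ = 2) exists for every n ≥ 3, so shells n = 5, 6, 7, 8, 9 each contribute one — 5 subshells.
Since each d subshell holds 2(2·2+1) = 10 electrons, the total is 5 × 10 = 50.

50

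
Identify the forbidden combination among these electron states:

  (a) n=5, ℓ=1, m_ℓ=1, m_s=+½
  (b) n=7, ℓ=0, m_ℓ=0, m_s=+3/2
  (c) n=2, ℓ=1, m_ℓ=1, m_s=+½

(b)

(b) has m_s = +3/2, but an electron's spin must be ±1/2.
The remaining sets (a), (c) satisfy all four rules.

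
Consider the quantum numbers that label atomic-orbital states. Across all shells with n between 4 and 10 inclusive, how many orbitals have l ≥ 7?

For each n in the range, tally the orbitals obeying l ≥ 7:
n=8 → 15; n=9 → 32; n=10 → 51.
Total orbitals: 15 + 32 + 51 = 98.

98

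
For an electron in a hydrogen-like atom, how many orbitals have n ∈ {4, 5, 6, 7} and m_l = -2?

Work shell by shell — for each n, count the (l, m_l) pairs that satisfy m_l = -2:
n=4 → 2; n=5 → 3; n=6 → 4; n=7 → 5.
Total orbitals: 2 + 3 + 4 + 5 = 14.

14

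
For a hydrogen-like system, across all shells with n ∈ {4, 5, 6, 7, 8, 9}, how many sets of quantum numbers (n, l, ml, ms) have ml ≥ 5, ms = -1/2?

20

For each n in the range, tally the orbitals obeying ml ≥ 5:
n=6 → 1; n=7 → 3; n=8 → 6; n=9 → 10.
Orbitals: 1 + 3 + 6 + 10 = 20. With ms fixed to -1/2 there is one state per orbital, so 20 states.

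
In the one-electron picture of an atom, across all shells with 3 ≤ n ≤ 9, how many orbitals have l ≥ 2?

252

Per-shell orbital counts meeting the constraint:
n=3 → 5; n=4 → 12; n=5 → 21; n=6 → 32; n=7 → 45; n=8 → 60; n=9 → 77.
Total orbitals: 5 + 12 + 21 + 32 + 45 + 60 + 77 = 252.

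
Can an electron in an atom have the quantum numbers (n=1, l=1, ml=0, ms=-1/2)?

No

The orbital quantum number must satisfy 0 ≤ l ≤ n−1. With n = 1 the allowed l values are 0, so l = 1 is out of range.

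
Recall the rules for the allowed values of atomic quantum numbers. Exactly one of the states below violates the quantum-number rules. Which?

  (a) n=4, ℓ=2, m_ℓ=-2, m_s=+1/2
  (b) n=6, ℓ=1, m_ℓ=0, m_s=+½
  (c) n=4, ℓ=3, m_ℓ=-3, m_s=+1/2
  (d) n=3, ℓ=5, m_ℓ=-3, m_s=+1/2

(d) has ℓ = 5 ≥ n = 3, violating 0 ≤ ℓ ≤ n−1.
The remaining sets (a), (b), (c) satisfy all four rules.

(d)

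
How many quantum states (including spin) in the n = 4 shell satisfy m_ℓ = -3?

2

For n = 4, ℓ ranges over 0 … 3.
Per ℓ-value: ℓ=3 → 1.
Orbitals: 1. Each orbital carries two spin states, so 1 × 2 = 2 states.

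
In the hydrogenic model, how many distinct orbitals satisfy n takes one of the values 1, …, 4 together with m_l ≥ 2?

4

Count contributing orbitals for each principal shell:
n=3 → 1; n=4 → 3.
Total orbitals: 1 + 3 = 4.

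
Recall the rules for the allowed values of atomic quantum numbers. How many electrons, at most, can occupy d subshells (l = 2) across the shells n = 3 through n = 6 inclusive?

A d subshell (l = 2) exists for every n ≥ 3, so shells n = 3, 4, 5, 6 each contribute one — 4 subshells.
Since each d subshell holds 2(2·2+1) = 10 electrons, the total is 4 × 10 = 40.

40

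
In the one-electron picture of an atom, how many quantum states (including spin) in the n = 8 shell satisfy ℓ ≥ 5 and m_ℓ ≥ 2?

With n = 8 the allowed ℓ are 0, 1, …, 7.
Contributions: ℓ=5 → 4; ℓ=6 → 5; ℓ=7 → 6.
Orbitals: 4 + 5 + 6 = 15. Each orbital carries two spin states, so 15 × 2 = 30 states.

30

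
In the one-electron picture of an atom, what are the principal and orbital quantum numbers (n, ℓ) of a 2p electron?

n = 2, ℓ = 1

The leading integer gives n = 2; the letter 'p' means ℓ = 1.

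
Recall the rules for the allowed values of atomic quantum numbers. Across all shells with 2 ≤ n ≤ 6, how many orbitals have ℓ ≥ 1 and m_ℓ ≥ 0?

50

For each n in the range, tally the orbitals obeying ℓ ≥ 1 and m_ℓ ≥ 0:
n=2 → 2; n=3 → 5; n=4 → 9; n=5 → 14; n=6 → 20.
Total orbitals: 2 + 5 + 9 + 14 + 20 = 50.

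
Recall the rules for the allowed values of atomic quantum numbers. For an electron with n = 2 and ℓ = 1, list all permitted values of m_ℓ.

-1, 0, 1

m_ℓ takes every integer from −ℓ to +ℓ. With ℓ = 1 that gives the 3 values -1, 0, 1.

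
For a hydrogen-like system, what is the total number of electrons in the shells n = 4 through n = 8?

380

Shell n has n² orbitals: 4²=16 + 5²=25 + 6²=36 + 7²=49 + 8²=64 = 190 orbitals.
Two spin states per orbital: 2 × 190 = 380 electrons.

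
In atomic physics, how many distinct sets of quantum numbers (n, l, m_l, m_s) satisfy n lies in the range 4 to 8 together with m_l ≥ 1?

Per-shell orbital counts meeting the constraint:
n=4 → 6; n=5 → 10; n=6 → 15; n=7 → 21; n=8 → 28.
Orbitals: 6 + 10 + 15 + 21 + 28 = 80. Including both spin states (m_s = ±1/2) gives 2 × 80 = 160 states.

160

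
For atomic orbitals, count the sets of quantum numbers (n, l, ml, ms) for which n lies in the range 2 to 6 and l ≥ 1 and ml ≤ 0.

Go shell by shell, enumerating (l, ml) with l ≥ 1 and ml ≤ 0:
n=2 → 2; n=3 → 5; n=4 → 9; n=5 → 14; n=6 → 20.
Orbitals: 2 + 5 + 9 + 14 + 20 = 50. Including both spin states (ms = ±1/2) gives 2 × 50 = 100 states.

100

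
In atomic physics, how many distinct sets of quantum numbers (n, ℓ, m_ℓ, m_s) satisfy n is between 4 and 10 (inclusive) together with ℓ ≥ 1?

Work shell by shell — for each n, count the (ℓ, m_ℓ) pairs that satisfy ℓ ≥ 1:
n=4 → 15; n=5 → 24; n=6 → 35; n=7 → 48; n=8 → 63; n=9 → 80; n=10 → 99.
Orbitals: 15 + 24 + 35 + 48 + 63 + 80 + 99 = 364. Including both spin states (m_s = ±1/2) gives 2 × 364 = 728 states.

728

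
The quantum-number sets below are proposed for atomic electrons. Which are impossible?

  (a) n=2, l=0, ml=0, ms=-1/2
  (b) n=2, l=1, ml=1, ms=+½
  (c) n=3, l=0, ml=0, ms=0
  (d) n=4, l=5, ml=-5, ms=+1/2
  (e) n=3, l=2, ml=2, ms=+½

(c) and (d)

(c) has ms = 0, but an electron's spin must be ±1/2.
(d) has l = 5 ≥ n = 4, violating 0 ≤ l ≤ n−1.
The remaining sets (a), (b), (e) satisfy all four rules.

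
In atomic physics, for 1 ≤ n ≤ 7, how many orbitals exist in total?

Total orbitals = 1² + 2² + 3² + 4² + 5² + 6² + 7² = 140.

140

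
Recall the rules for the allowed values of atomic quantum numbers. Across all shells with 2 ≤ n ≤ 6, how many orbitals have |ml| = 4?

Count contributing orbitals for each principal shell:
n=5 → 2; n=6 → 4.
Total orbitals: 2 + 4 = 6.

6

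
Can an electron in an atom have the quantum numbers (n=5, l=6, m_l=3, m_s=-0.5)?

Not allowed

The orbital quantum number must satisfy 0 ≤ l ≤ n−1. With n = 5 the allowed l values are 0, 1, 2, 3, 4, so l = 6 is out of range.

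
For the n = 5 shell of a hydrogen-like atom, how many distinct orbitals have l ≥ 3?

16

Go through l = 0, …, 4 (the values permitted for n = 5).
Orbitals with l ≥ 3, by l: l=3 → 7; l=4 → 9.
Total orbitals: 7 + 9 = 16.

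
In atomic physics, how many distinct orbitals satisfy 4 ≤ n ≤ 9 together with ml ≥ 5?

20

Work shell by shell — for each n, count the (l, ml) pairs that satisfy ml ≥ 5:
n=6 → 1; n=7 → 3; n=8 → 6; n=9 → 10.
Total orbitals: 1 + 3 + 6 + 10 = 20.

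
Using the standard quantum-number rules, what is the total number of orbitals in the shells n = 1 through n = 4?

30

Shell n has n² orbitals: 1²=1 + 2²=4 + 3²=9 + 4²=16 = 30 orbitals.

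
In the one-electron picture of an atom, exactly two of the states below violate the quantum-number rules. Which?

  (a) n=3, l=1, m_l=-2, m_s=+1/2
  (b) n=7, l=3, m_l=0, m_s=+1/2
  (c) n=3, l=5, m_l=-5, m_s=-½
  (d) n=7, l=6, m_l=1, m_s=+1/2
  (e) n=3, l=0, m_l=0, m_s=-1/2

(a) and (c)

(a) has |m_l| = 2 > l = 1, violating −l ≤ m_l ≤ l.
(c) has l = 5 ≥ n = 3, violating 0 ≤ l ≤ n−1.
The remaining sets (b), (d), (e) satisfy all four rules.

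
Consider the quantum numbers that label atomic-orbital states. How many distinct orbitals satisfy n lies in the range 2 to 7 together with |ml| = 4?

12

Go shell by shell, enumerating (l, ml) with |ml| = 4:
n=5 → 2; n=6 → 4; n=7 → 6.
Total orbitals: 2 + 4 + 6 = 12.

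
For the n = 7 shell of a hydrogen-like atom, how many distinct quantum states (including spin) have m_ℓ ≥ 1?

With n = 7 the allowed ℓ are 0, 1, …, 6.
The (ℓ, m_ℓ) pairs meeting m_ℓ ≥ 1 give: ℓ=1 → 1; ℓ=2 → 2; ℓ=3 → 3; ℓ=4 → 4; ℓ=5 → 5; ℓ=6 → 6.
Orbitals: 1 + 2 + 3 + 4 + 5 + 6 = 21. Each orbital carries two spin states, so 21 × 2 = 42 states.

42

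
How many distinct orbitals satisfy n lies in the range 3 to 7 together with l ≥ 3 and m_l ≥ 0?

50

Work shell by shell — for each n, count the (l, m_l) pairs that satisfy l ≥ 3 and m_l ≥ 0:
n=4 → 4; n=5 → 9; n=6 → 15; n=7 → 22.
Total orbitals: 4 + 9 + 15 + 22 = 50.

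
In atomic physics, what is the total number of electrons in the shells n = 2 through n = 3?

26

Shell n has n² orbitals: 2²=4 + 3²=9 = 13 orbitals.
Two spin states per orbital: 2 × 13 = 26 electrons.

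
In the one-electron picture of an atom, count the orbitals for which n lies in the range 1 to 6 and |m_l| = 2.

Treat each shell separately and count matching orbitals:
n=3 → 2; n=4 → 4; n=5 → 6; n=6 → 8.
Total orbitals: 2 + 4 + 6 + 8 = 20.

20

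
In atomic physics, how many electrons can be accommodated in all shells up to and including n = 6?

182

Total orbitals = 1² + 2² + 3² + 4² + 5² + 6² = 91. Doubling for spin gives 182 electrons.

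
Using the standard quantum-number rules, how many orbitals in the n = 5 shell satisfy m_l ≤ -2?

6

Orbitals with m_l ≤ -2, by l: l=2 → 1; l=3 → 2; l=4 → 3.
Total orbitals: 1 + 2 + 3 = 6.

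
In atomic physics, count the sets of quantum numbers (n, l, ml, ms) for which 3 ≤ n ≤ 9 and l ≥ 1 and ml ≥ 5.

40

Work shell by shell — for each n, count the (l, ml) pairs that satisfy l ≥ 1 and ml ≥ 5:
n=6 → 1; n=7 → 3; n=8 → 6; n=9 → 10.
Orbitals: 1 + 3 + 6 + 10 = 20. Including both spin states (ms = ±1/2) gives 2 × 20 = 40 states.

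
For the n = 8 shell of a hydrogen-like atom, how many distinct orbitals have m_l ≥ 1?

28

For n = 8, l ranges over 0 … 7.
Orbitals with m_l ≥ 1, by l: l=1 → 1; l=2 → 2; l=3 → 3; l=4 → 4; l=5 → 5; l=6 → 6; l=7 → 7.
Total orbitals: 1 + 2 + 3 + 4 + 5 + 6 + 7 = 28.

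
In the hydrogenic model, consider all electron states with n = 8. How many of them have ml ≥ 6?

6

For n = 8, l ranges over 0 … 7.
Orbitals with ml ≥ 6, by l: l=6 → 1; l=7 → 2.
Orbitals: 1 + 2 = 3. Each orbital carries two spin states, so 3 × 2 = 6 states.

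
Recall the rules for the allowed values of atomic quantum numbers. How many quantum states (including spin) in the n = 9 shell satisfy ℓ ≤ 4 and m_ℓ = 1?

The n = 9 shell has ℓ = 0 through 8; check each.
Orbitals with ℓ ≤ 4 and m_ℓ = 1, by ℓ: ℓ=1 → 1; ℓ=2 → 1; ℓ=3 → 1; ℓ=4 → 1.
Orbitals: 1 + 1 + 1 + 1 = 4. Each orbital carries two spin states, so 4 × 2 = 8 states.

8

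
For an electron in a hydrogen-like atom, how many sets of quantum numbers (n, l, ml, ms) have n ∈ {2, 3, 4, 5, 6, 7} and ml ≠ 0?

224

Treat each shell separately and count matching orbitals:
n=2 → 2; n=3 → 6; n=4 → 12; n=5 → 20; n=6 → 30; n=7 → 42.
Orbitals: 2 + 6 + 12 + 20 + 30 + 42 = 112. Including both spin states (ms = ±1/2) gives 2 × 112 = 224 states.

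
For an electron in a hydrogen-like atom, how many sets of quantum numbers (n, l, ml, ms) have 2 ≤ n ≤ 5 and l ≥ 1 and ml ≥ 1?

For each n in the range, tally the orbitals obeying l ≥ 1 and ml ≥ 1:
n=2 → 1; n=3 → 3; n=4 → 6; n=5 → 10.
Orbitals: 1 + 3 + 6 + 10 = 20. Including both spin states (ms = ±1/2) gives 2 × 20 = 40 states.

40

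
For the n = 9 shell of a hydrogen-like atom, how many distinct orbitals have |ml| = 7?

With n = 9 the allowed l are 0, 1, …, 8.
The (l, ml) pairs meeting |ml| = 7 give: l=7 → 2; l=8 → 2.
Total orbitals: 2 + 2 = 4.

4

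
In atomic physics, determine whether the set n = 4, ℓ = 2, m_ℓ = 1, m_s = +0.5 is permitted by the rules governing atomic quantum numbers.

n = 4 is a positive integer. ℓ = 2 satisfies 0 ≤ ℓ ≤ n−1 = 3. m_ℓ = 1 lies in the range −ℓ … +ℓ (here −2 … 2). m_s = +1/2 is one of ±1/2.
All four constraints are satisfied.

Yes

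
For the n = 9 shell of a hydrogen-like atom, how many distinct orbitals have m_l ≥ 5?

10

The n = 9 shell has l = 0 through 8; check each.
Orbitals with m_l ≥ 5, by l: l=5 → 1; l=6 → 2; l=7 → 3; l=8 → 4.
Total orbitals: 1 + 2 + 3 + 4 = 10.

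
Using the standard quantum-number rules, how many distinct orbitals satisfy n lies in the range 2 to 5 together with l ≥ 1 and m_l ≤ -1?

Count contributing orbitals for each principal shell:
n=2 → 1; n=3 → 3; n=4 → 6; n=5 → 10.
Total orbitals: 1 + 3 + 6 + 10 = 20.

20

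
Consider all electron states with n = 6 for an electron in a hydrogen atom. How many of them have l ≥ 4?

The (l, m_l) pairs meeting l ≥ 4 give: l=4 → 9; l=5 → 11.
Orbitals: 9 + 11 = 20. Each orbital carries two spin states, so 20 × 2 = 40 states.

40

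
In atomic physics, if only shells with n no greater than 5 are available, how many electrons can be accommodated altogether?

Total orbitals = 1² + 2² + 3² + 4² + 5² = 55. Doubling for spin gives 110 electrons.

110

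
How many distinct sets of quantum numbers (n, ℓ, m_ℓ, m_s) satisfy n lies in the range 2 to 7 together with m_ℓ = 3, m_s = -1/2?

10

Go shell by shell, enumerating (ℓ, m_ℓ) with m_ℓ = 3:
n=4 → 1; n=5 → 2; n=6 → 3; n=7 → 4.
Orbitals: 1 + 2 + 3 + 4 = 10. With m_s fixed to -1/2 there is one state per orbital, so 10 states.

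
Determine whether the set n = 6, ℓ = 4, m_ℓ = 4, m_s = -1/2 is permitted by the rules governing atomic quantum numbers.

Valid

n = 6 is a positive integer. ℓ = 4 satisfies 0 ≤ ℓ ≤ n−1 = 5. m_ℓ = 4 lies in the range −ℓ … +ℓ (here −4 … 4). m_s = -1/2 is one of ±1/2.
All four constraints are satisfied.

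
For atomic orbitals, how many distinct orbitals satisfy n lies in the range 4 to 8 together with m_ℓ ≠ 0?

Count contributing orbitals for each principal shell:
n=4 → 12; n=5 → 20; n=6 → 30; n=7 → 42; n=8 → 56.
Total orbitals: 12 + 20 + 30 + 42 + 56 = 160.

160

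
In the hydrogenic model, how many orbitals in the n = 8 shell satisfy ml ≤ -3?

15

Go through l = 0, …, 7 (the values permitted for n = 8).
Orbitals with ml ≤ -3, by l: l=3 → 1; l=4 → 2; l=5 → 3; l=6 → 4; l=7 → 5.
Total orbitals: 1 + 2 + 3 + 4 + 5 = 15.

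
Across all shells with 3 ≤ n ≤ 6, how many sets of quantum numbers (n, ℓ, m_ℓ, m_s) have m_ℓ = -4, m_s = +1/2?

Work shell by shell — for each n, count the (ℓ, m_ℓ) pairs that satisfy m_ℓ = -4:
n=5 → 1; n=6 → 2.
Orbitals: 1 + 2 = 3. With m_s fixed to +1/2 there is one state per orbital, so 3 states.

3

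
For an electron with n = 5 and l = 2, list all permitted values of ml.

-2, -1, 0, 1, 2

ml takes every integer from −l to +l. With l = 2 that gives the 5 values -2, -1, 0, 1, 2.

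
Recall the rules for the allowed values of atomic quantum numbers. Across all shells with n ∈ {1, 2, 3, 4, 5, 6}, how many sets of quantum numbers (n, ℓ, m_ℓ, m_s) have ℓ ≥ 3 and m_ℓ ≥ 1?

Treat each shell separately and count matching orbitals:
n=4 → 3; n=5 → 7; n=6 → 12.
Orbitals: 3 + 7 + 12 = 22. Including both spin states (m_s = ±1/2) gives 2 × 22 = 44 states.

44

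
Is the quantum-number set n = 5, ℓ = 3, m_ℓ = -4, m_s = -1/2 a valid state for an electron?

Invalid

The magnetic quantum number must satisfy −ℓ ≤ m_ℓ ≤ ℓ. With ℓ = 3, m_ℓ can only be -3, -2, -1, 0, 1, 2, 3, so m_ℓ = -4 is forbidden.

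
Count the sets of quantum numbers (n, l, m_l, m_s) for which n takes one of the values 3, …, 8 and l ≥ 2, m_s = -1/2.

Per-shell orbital counts meeting the constraint:
n=3 → 5; n=4 → 12; n=5 → 21; n=6 → 32; n=7 → 45; n=8 → 60.
Orbitals: 5 + 12 + 21 + 32 + 45 + 60 = 175. With m_s fixed to -1/2 there is one state per orbital, so 175 states.

175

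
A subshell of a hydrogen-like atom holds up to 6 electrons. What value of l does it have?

l = 1 (p)

2(2l+1) = 6 ⇒ 2l+1 = 3 ⇒ l = 1.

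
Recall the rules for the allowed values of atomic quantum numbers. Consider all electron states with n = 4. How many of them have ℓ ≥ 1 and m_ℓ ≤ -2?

6

For n = 4, ℓ ranges over 0 … 3.
Contributions: ℓ=2 → 1; ℓ=3 → 2.
Orbitals: 1 + 2 = 3. Each orbital carries two spin states, so 3 × 2 = 6 states.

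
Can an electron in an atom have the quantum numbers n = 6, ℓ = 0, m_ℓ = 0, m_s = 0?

No

The spin quantum number for an electron can only be m_s = +1/2 or −1/2; m_s = 0 is not one of those.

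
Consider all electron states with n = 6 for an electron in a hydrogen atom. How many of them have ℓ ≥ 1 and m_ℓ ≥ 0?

Go through ℓ = 0, …, 5 (the values permitted for n = 6).
Contributions: ℓ=1 → 2; ℓ=2 → 3; ℓ=3 → 4; ℓ=4 → 5; ℓ=5 → 6.
Orbitals: 2 + 3 + 4 + 5 + 6 = 20. Each orbital carries two spin states, so 20 × 2 = 40 states.

40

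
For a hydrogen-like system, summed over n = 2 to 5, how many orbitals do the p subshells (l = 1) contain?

A p subshell (l = 1) exists for every n ≥ 2, so shells n = 2, 3, 4, 5 each contribute one — 4 subshells.
Since each p subshell has 2·1+1 = 3 orbitals, the total is 4 × 3 = 12.

12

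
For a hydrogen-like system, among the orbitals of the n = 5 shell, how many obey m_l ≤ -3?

3

The n = 5 shell has l = 0 through 4; check each.
The (l, m_l) pairs meeting m_l ≤ -3 give: l=3 → 1; l=4 → 2.
Total orbitals: 1 + 2 = 3.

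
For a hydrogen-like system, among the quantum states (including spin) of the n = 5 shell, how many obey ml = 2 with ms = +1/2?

With n = 5 the allowed l are 0, 1, …, 4.
The (l, ml) pairs meeting ml = 2 give: l=2 → 1; l=3 → 1; l=4 → 1.
Orbitals: 1 + 1 + 1 = 3. With ms fixed to a single value there is one state per orbital, giving 3 states.

3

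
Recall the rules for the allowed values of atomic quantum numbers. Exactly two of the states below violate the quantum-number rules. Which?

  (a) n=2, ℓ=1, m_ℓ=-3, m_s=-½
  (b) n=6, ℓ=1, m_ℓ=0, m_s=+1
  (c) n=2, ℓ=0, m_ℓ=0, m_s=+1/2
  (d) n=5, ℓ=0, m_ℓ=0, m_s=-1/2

(a) and (b)

(a) has |m_ℓ| = 3 > ℓ = 1, violating −ℓ ≤ m_ℓ ≤ ℓ.
(b) has m_s = +1, but an electron's spin must be ±1/2.
The remaining sets (c), (d) satisfy all four rules.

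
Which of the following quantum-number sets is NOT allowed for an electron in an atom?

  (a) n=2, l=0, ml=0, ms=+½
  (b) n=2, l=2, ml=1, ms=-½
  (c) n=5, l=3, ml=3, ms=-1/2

(b) has l = 2 ≥ n = 2, violating 0 ≤ l ≤ n−1.
The remaining sets (a), (c) satisfy all four rules.

(b)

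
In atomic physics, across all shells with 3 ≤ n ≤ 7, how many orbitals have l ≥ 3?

90

For each n in the range, tally the orbitals obeying l ≥ 3:
n=4 → 7; n=5 → 16; n=6 → 27; n=7 → 40.
Total orbitals: 7 + 16 + 27 + 40 = 90.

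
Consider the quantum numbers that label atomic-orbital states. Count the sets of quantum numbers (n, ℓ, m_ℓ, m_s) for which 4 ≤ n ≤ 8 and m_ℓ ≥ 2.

110

Count contributing orbitals for each principal shell:
n=4 → 3; n=5 → 6; n=6 → 10; n=7 → 15; n=8 → 21.
Orbitals: 3 + 6 + 10 + 15 + 21 = 55. Including both spin states (m_s = ±1/2) gives 2 × 55 = 110 states.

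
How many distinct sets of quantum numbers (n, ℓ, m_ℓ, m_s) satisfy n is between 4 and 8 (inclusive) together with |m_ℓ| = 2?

Count contributing orbitals for each principal shell:
n=4 → 4; n=5 → 6; n=6 → 8; n=7 → 10; n=8 → 12.
Orbitals: 4 + 6 + 8 + 10 + 12 = 40. Including both spin states (m_s = ±1/2) gives 2 × 40 = 80 states.

80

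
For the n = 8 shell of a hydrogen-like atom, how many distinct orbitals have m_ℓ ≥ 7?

1

For n = 8, ℓ ranges over 0 … 7.
Contributions: ℓ=7 → 1.
Total orbitals: 1.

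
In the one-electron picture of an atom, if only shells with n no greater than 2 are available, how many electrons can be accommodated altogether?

10

Total orbitals = 1² + 2² = 5. Doubling for spin gives 10 electrons.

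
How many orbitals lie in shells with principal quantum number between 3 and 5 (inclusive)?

Shell n has n² orbitals: 3²=9 + 4²=16 + 5²=25 = 50 orbitals.

50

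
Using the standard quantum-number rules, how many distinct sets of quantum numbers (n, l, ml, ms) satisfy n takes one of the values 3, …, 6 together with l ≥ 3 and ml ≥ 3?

For each n in the range, tally the orbitals obeying l ≥ 3 and ml ≥ 3:
n=4 → 1; n=5 → 3; n=6 → 6.
Orbitals: 1 + 3 + 6 = 10. Including both spin states (ms = ±1/2) gives 2 × 10 = 20 states.

20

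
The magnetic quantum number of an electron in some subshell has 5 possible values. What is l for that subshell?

l = 2

ml ranges over 2l+1 integers, so 2l+1 = 5 ⇒ l = 2.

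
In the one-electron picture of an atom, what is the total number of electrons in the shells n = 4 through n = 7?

252

Shell n has n² orbitals: 4²=16 + 5²=25 + 6²=36 + 7²=49 = 126 orbitals.
Two spin states per orbital: 2 × 126 = 252 electrons.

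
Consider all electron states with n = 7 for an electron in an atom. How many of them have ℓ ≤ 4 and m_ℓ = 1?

8

With n = 7 the allowed ℓ are 0, 1, …, 6.
Per ℓ-value: ℓ=1 → 1; ℓ=2 → 1; ℓ=3 → 1; ℓ=4 → 1.
Orbitals: 1 + 1 + 1 + 1 = 4. Each orbital carries two spin states, so 4 × 2 = 8 states.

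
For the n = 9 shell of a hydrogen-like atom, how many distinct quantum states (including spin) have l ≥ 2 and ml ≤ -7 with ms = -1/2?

3

Go through l = 0, …, 8 (the values permitted for n = 9).
The (l, ml) pairs meeting l ≥ 2 and ml ≤ -7 give: l=7 → 1; l=8 → 2.
Orbitals: 1 + 2 = 3. With ms fixed to a single value there is one state per orbital, giving 3 states.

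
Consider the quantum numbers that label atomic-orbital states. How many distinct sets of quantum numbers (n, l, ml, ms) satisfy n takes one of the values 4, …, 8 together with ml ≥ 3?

70

For each n in the range, tally the orbitals obeying ml ≥ 3:
n=4 → 1; n=5 → 3; n=6 → 6; n=7 → 10; n=8 → 15.
Orbitals: 1 + 3 + 6 + 10 + 15 = 35. Including both spin states (ms = ±1/2) gives 2 × 35 = 70 states.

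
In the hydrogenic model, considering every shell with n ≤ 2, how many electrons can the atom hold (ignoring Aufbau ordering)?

10

Total orbitals = 1² + 2² = 5. Doubling for spin gives 10 electrons.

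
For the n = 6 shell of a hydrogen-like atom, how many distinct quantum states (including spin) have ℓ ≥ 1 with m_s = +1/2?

35

Go through ℓ = 0, …, 5 (the values permitted for n = 6).
Contributions: ℓ=1 → 3; ℓ=2 → 5; ℓ=3 → 7; ℓ=4 → 9; ℓ=5 → 11.
Orbitals: 3 + 5 + 7 + 9 + 11 = 35. With m_s fixed to a single value there is one state per orbital, giving 35 states.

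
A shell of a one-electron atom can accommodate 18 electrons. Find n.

n = 3

2n² = 18 ⇒ n² = 9 ⇒ n = 3.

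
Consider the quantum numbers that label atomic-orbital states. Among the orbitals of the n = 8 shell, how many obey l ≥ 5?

39

The n = 8 shell has l = 0 through 7; check each.
The (l, m_l) pairs meeting l ≥ 5 give: l=5 → 11; l=6 → 13; l=7 → 15.
Total orbitals: 11 + 13 + 15 = 39.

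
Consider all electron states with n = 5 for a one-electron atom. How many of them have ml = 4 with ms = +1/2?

Orbitals with ml = 4, by l: l=4 → 1.
Orbitals: 1. With ms fixed to a single value there is one state per orbital, giving 1 state.

1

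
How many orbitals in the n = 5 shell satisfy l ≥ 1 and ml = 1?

With n = 5 the allowed l are 0, 1, …, 4.
Per l-value: l=1 → 1; l=2 → 1; l=3 → 1; l=4 → 1.
Total orbitals: 1 + 1 + 1 + 1 = 4.

4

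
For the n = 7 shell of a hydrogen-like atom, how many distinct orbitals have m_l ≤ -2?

15

With n = 7 the allowed l are 0, 1, …, 6.
Per l-value: l=2 → 1; l=3 → 2; l=4 → 3; l=5 → 4; l=6 → 5.
Total orbitals: 1 + 2 + 3 + 4 + 5 = 15.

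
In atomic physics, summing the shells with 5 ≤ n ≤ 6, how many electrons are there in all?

Shell n has n² orbitals: 5²=25 + 6²=36 = 61 orbitals.
Two spin states per orbital: 2 × 61 = 122 electrons.

122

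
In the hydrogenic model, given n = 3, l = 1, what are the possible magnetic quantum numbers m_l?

m_l takes every integer from −l to +l. With l = 1 that gives the 3 values -1, 0, 1.

-1, 0, 1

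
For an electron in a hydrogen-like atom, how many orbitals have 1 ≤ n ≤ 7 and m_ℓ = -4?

Count contributing orbitals for each principal shell:
n=5 → 1; n=6 → 2; n=7 → 3.
Total orbitals: 1 + 2 + 3 = 6.

6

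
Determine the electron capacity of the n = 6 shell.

A shell holds 2n² electrons: 2 × 6² = 2 × 36 = 72.

72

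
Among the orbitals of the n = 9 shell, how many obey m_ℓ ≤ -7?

The n = 9 shell has ℓ = 0 through 8; check each.
Contributions: ℓ=7 → 1; ℓ=8 → 2.
Total orbitals: 1 + 2 = 3.

3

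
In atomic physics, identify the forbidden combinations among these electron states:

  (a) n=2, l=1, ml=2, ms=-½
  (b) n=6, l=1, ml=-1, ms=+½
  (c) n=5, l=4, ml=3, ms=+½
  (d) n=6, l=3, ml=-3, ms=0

(a) and (d)

(a) has |ml| = 2 > l = 1, violating −l ≤ ml ≤ l.
(d) has ms = 0, but an electron's spin must be ±1/2.
The remaining sets (b), (c) satisfy all four rules.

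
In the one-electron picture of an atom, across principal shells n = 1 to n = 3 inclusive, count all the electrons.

Shell n has n² orbitals: 1²=1 + 2²=4 + 3²=9 = 14 orbitals.
Two spin states per orbital: 2 × 14 = 28 electrons.

28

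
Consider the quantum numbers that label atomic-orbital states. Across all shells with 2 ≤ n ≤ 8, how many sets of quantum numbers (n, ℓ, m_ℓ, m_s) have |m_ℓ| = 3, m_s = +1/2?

30

Per-shell orbital counts meeting the constraint:
n=4 → 2; n=5 → 4; n=6 → 6; n=7 → 8; n=8 → 10.
Orbitals: 2 + 4 + 6 + 8 + 10 = 30. With m_s fixed to +1/2 there is one state per orbital, so 30 states.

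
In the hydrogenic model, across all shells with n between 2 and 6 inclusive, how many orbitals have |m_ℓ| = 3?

12

Per-shell orbital counts meeting the constraint:
n=4 → 2; n=5 → 4; n=6 → 6.
Total orbitals: 2 + 4 + 6 = 12.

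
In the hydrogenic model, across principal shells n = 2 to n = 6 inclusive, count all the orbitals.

90

Shell n has n² orbitals: 2²=4 + 3²=9 + 4²=16 + 5²=25 + 6²=36 = 90 orbitals.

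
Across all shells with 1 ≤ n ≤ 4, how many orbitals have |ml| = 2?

6

Work shell by shell — for each n, count the (l, ml) pairs that satisfy |ml| = 2:
n=3 → 2; n=4 → 4.
Total orbitals: 2 + 4 = 6.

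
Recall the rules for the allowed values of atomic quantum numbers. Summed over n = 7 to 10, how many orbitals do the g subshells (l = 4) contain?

36

A g subshell (l = 4) exists for every n ≥ 5, so shells n = 7, 8, 9, 10 each contribute one — 4 subshells.
Since each g subshell has 2·4+1 = 9 orbitals, the total is 4 × 9 = 36.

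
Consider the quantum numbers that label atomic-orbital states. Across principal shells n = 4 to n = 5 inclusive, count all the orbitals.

41

Shell n has n² orbitals: 4²=16 + 5²=25 = 41 orbitals.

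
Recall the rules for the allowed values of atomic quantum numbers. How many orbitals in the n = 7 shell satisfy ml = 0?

Per l-value: l=0 → 1; l=1 → 1; l=2 → 1; l=3 → 1; l=4 → 1; l=5 → 1; l=6 → 1.
Total orbitals: 1 + 1 + 1 + 1 + 1 + 1 + 1 = 7.

7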